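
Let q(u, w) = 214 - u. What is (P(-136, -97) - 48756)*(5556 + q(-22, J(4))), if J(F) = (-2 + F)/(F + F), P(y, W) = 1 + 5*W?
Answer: -285198080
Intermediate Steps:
J(F) = (-2 + F)/(2*F) (J(F) = (-2 + F)/((2*F)) = (-2 + F)*(1/(2*F)) = (-2 + F)/(2*F))
(P(-136, -97) - 48756)*(5556 + q(-22, J(4))) = ((1 + 5*(-97)) - 48756)*(5556 + (214 - 1*(-22))) = ((1 - 485) - 48756)*(5556 + (214 + 22)) = (-484 - 48756)*(5556 + 236) = -49240*5792 = -285198080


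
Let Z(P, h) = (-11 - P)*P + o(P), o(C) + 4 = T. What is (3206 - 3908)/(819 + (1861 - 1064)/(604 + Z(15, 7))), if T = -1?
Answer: -73359/85984 ≈ -0.85317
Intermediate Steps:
o(C) = -5 (o(C) = -4 - 1 = -5)
Z(P, h) = -5 + P*(-11 - P) (Z(P, h) = (-11 - P)*P - 5 = P*(-11 - P) - 5 = -5 + P*(-11 - P))
(3206 - 3908)/(819 + (1861 - 1064)/(604 + Z(15, 7))) = (3206 - 3908)/(819 + (1861 - 1064)/(604 + (-5 - 1*15² - 11*15))) = -702/(819 + 797/(604 + (-5 - 1*225 - 165))) = -702/(819 + 797/(604 + (-5 - 225 - 165))) = -702/(819 + 797/(604 - 395)) = -702/(819 + 797/209) = -702/171968/209 = -702*209/171968 = -73359/85984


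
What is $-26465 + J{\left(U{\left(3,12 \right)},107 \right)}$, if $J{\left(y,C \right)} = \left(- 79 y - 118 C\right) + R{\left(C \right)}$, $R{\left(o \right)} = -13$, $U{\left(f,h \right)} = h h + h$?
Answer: $-51428$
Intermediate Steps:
$U{\left(f,h \right)} = h + h^{2}$ ($U{\left(f,h \right)} = h^{2} + h = h + h^{2}$)
$J{\left(y,C \right)} = -13 - 118 C - 79 y$ ($J{\left(y,C \right)} = \left(- 79 y - 118 C\right) - 13 = \left(- 118 C - 79 y\right) - 13 = -13 - 118 C - 79 y$)
$-26465 + J{\left(U{\left(3,12 \right)},107 \right)} = -26465 - \left(12639 + 79 \cdot 12 \left(1 + 12\right)\right) = -26465 - \left(12639 + 79 \cdot 12 \cdot 13\right) = -26465 - 24963 = -51428$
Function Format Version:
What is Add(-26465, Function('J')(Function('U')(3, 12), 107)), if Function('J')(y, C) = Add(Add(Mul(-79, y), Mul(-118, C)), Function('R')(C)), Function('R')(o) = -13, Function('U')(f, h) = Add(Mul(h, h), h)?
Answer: -51428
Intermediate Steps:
Function('U')(f, h) = Add(h, Pow(h, 2)) (Function('U')(f, h) = Add(Pow(h, 2), h) = Add(h, Pow(h, 2)))
Function('J')(y, C) = Add(-13, Mul(-118, C), Mul(-79, y)) (Function('J')(y, C) = Add(Add(Mul(-79, y), Mul(-118, C)), -13) = Add(Add(Mul(-118, C), Mul(-79, y)), -13) = Add(-13, Mul(-118, C), Mul(-79, y)))
Add(-26465, Function('J')(Function('U')(3, 12), 107)) = Add(-26465, Add(-13, Mul(-118, 107), Mul(-79, Mul(12, Add(1, 12))))) = Add(-26465, Add(-13, -12626, Mul(-79, Mul(12, 13)))) = Add(-26465, Add(-13, -12626, Mul(-79, 156))) = Add(-26465, Add(-13, -12626, -12324)) = Add(-26465, -24963) = -51428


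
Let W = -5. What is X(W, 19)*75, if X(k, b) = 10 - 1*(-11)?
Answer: 1575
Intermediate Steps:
X(k, b) = 21 (X(k, b) = 10 + 11 = 21)
X(W, 19)*75 = 21*75 = 1575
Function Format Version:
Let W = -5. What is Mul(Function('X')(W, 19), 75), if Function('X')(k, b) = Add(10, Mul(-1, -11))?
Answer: 1575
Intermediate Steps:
Function('X')(k, b) = 21 (Function('X')(k, b) = Add(10, 11) = 21)
Mul(Function('X')(W, 19), 75) = Mul(21, 75) = 1575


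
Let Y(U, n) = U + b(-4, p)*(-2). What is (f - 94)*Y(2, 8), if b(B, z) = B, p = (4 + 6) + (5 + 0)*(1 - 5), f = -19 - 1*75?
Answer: -1880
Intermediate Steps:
f = -94 (f = -19 - 75 = -94)
p = -10 (p = 10 + 5*(-4) = 10 - 20 = -10)
Y(U, n) = 8 + U (Y(U, n) = U - 4*(-2) = U + 8 = 8 + U)
(f - 94)*Y(2, 8) = (-94 - 94)*(8 + 2) = -188*10 = -1880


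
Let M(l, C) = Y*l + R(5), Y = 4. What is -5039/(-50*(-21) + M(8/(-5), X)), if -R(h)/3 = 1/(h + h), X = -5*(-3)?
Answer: -50390/10433 ≈ -4.8299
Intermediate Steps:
X = 15
R(h) = -3/(2*h) (R(h) = -3/(h + h) = -3*1/(2*h) = -3/(2*h))
M(l, C) = -3/10 + 4*l (M(l, C) = 4*l - 3/2/5 = 4*l - 3/2*1/5 = 4*l - 3/10 = -3/10 + 4*l)
-5039/(-50*(-21) + M(8/(-5), X)) = -5039/(-50*(-21) + (-3/10 + 4*(8/(-5)))) = -5039/(1050 + (-3/10 + 4*(8*(-1/5)))) = -5039/(1050 + (-3/10 + 4*(-8/5))) = -5039/(1050 + (-3/10 - 32/5)) = -5039/(1050 - 67/10) = -5039/10433/10 = -5039*10/10433 = -50390/10433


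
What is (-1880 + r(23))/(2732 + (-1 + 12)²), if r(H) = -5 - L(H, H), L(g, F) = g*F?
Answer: -2414/2853 ≈ -0.84613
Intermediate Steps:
L(g, F) = F*g
r(H) = -5 - H² (r(H) = -5 - H*H = -5 - H²)
(-1880 + r(23))/(2732 + (-1 + 12)²) = (-1880 + (-5 - 1*23²))/(2732 + (-1 + 12)²) = (-1880 + (-5 - 1*529))/(2732 + 11²) = (-1880 + (-5 - 529))/(2732 + 121) = (-1880 - 534)/2853 = -2414*1/2853 = -2414/2853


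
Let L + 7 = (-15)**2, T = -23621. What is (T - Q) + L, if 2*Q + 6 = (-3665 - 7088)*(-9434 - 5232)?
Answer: -78875149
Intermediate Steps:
L = 218 (L = -7 + (-15)**2 = -7 + 225 = 218)
Q = 78851746 (Q = -3 + ((-3665 - 7088)*(-9434 - 5232))/2 = -3 + (-10753*(-14666))/2 = -3 + (1/2)*157703498 = -3 + 78851749 = 78851746)
(T - Q) + L = (-23621 - 1*78851746) + 218 = (-23621 - 78851746) + 218 = -78875367 + 218 = -78875149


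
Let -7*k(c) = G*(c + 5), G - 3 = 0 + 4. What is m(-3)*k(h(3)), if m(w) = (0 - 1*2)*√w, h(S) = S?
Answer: 16*I*√3 ≈ 27.713*I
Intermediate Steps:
G = 7 (G = 3 + (0 + 4) = 3 + 4 = 7)
k(c) = -5 - c (k(c) = -(c + 5) = -(5 + c) = -(35 + 7*c)/7 = -5 - c)
m(w) = -2*√w (m(w) = (0 - 2)*√w = -2*√w)
m(-3)*k(h(3)) = (-2*I*√3)*(-5 - 1*3) = (-2*I*√3)*(-5 - 3) = -2*I*√3*(-8) = 16*I*√3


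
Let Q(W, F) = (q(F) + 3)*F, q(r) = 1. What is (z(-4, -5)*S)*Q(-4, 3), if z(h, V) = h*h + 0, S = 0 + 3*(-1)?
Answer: -576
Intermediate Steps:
S = -3 (S = 0 - 3 = -3)
Q(W, F) = 4*F (Q(W, F) = (1 + 3)*F = 4*F)
z(h, V) = h² (z(h, V) = h² + 0 = h²)
(z(-4, -5)*S)*Q(-4, 3) = ((-4)²*(-3))*(4*3) = (16*(-3))*12 = -48*12 = -576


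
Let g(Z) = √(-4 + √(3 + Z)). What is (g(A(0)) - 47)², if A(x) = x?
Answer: (47 - I*√(4 - √3))² ≈ 2206.7 - 141.56*I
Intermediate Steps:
(g(A(0)) - 47)² = (√(-4 + √(3 + 0)) - 47)² = (√(-4 + √3) - 47)² = (-47 + √(-4 + √3))²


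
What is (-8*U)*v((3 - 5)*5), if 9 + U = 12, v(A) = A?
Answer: 240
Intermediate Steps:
U = 3 (U = -9 + 12 = 3)
(-8*U)*v((3 - 5)*5) = (-8*3)*((3 - 5)*5) = -(-48)*5 = -24*(-10) = 240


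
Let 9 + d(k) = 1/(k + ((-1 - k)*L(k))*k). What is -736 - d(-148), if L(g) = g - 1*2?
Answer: -2372384205/3263252 ≈ -727.00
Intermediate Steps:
L(g) = -2 + g (L(g) = g - 2 = -2 + g)
d(k) = -9 + 1/(k + k*(-1 - k)*(-2 + k)) (d(k) = -9 + 1/(k + ((-1 - k)*(-2 + k))*k) = -9 + 1/(k + k*(-1 - k)*(-2 + k)))
-736 - d(-148) = -736 - (-1 - 9*(-148)³ + 9*(-148)² + 27*(-148))/((-148)*(-3 + (-148)² - 1*(-148))) = -736 - (-1)*(-1 - 9*(-3241792) + 9*21904 - 3996)/(148*(-3 + 21904 + 148)) = -736 - (-1)*(-1 + 29176128 + 197136 - 3996)/(148*22049) = -736 - (-1)*29369267/(148*22049) = -736 - 1*(-29369267/3263252) = -736 + 29369267/3263252 = -2372384205/3263252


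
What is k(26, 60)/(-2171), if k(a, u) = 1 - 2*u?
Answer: 119/2171 ≈ 0.054813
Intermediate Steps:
k(26, 60)/(-2171) = (1 - 2*60)/(-2171) = (1 - 120)*(-1/2171) = -119*(-1/2171) = 119/2171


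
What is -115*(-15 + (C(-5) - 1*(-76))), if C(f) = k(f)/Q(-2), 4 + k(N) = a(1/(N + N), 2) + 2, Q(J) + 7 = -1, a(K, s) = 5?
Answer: -55775/8 ≈ -6971.9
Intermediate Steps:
Q(J) = -8 (Q(J) = -7 - 1 = -8)
k(N) = 3 (k(N) = -4 + (5 + 2) = -4 + 7 = 3)
C(f) = -3/8 (C(f) = 3/(-8) = 3*(-⅛) = -3/8)
-115*(-15 + (C(-5) - 1*(-76))) = -115*(-15 + (-3/8 - 1*(-76))) = -115*(-15 + (-3/8 + 76)) = -115*(-15 + 605/8) = -115*485/8 = -55775/8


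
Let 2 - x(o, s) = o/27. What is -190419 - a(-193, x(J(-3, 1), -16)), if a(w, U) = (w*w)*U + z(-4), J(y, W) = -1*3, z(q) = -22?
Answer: -2421304/9 ≈ -2.6903e+5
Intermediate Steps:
J(y, W) = -3
x(o, s) = 2 - o/27
a(w, U) = -22 + U*w**2 (a(w, U) = (w*w)*U - 22 = w**2*U - 22 = U*w**2 - 22 = -22 + U*w**2)
-190419 - a(-193, x(J(-3, 1), -16)) = -190419 - (-22 + (2 - 1/27*(-3))*(-193)**2) = -190419 - (-22 + (2 + 1/9)*37249) = -190419 - (-22 + (19/9)*37249) = -190419 - (-22 + 707731/9) = -190419 - 1*707533/9 = -190419 - 707533/9 = -2421304/9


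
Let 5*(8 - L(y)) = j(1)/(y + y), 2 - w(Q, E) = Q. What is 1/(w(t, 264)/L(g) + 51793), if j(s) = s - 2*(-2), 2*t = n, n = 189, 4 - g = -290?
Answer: 4703/243528089 ≈ 1.9312e-5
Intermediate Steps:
g = 294 (g = 4 - 1*(-290) = 4 + 290 = 294)
t = 189/2 (t = (½)*189 = 189/2 ≈ 94.500)
j(s) = 4 + s (j(s) = s + 4 = 4 + s)
w(Q, E) = 2 - Q
L(y) = 8 - 1/(2*y) (L(y) = 8 - (4 + 1)/(5*(y + y)) = 8 - 5/(5*(2*y)) = 8 - 1/(2*y)*5/5 = 8 - 1/(2*y))
1/(w(t, 264)/L(g) + 51793) = 1/((2 - 1*189/2)/(8 - ½/294) + 51793) = 1/((2 - 189/2)/(8 - ½*1/294) + 51793) = 1/(-185/(2*(8 - 1/588)) + 51793) = 1/(-185/(2*4703/588) + 51793) = 1/(-185/2*588/4703 + 51793) = 1/(-54390/4703 + 51793) = 1/(243528089/4703) = 4703/243528089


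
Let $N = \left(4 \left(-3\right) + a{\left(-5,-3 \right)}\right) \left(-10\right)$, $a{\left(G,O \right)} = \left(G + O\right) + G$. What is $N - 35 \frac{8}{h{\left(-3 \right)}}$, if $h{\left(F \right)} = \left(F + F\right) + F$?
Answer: $\frac{2530}{9} \approx 281.11$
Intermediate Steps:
$a{\left(G,O \right)} = O + 2 G$
$h{\left(F \right)} = 3 F$ ($h{\left(F \right)} = 2 F + F = 3 F$)
$N = 250$ ($N = \left(4 \left(-3\right) + \left(-3 + 2 \left(-5\right)\right)\right) \left(-10\right) = \left(-12 - 13\right) \left(-10\right) = \left(-25\right) \left(-10\right) = 250$)
$N - 35 \frac{8}{h{\left(-3 \right)}} = 250 - 35 \frac{8}{3 \left(-3\right)} = 250 - 35 \frac{8}{-9} = 250 - 35 \cdot 8 \left(- \frac{1}{9}\right) = 250 - 35 \left(- \frac{8}{9}\right) = 250 - - \frac{280}{9} = 250 + \frac{280}{9} = \frac{2530}{9}$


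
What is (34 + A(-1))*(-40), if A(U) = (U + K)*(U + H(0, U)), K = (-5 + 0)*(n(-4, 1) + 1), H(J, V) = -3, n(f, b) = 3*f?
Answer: 7280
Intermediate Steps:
K = 55 (K = (-5 + 0)*(3*(-4) + 1) = -5*(-12 + 1) = -5*(-11) = 55)
A(U) = (-3 + U)*(55 + U) (A(U) = (U + 55)*(U - 3) = (55 + U)*(-3 + U) = (-3 + U)*(55 + U))
(34 + A(-1))*(-40) = (34 + (-165 + (-1)² + 52*(-1)))*(-40) = (34 + (-165 + 1 - 52))*(-40) = (34 - 216)*(-40) = -182*(-40) = 7280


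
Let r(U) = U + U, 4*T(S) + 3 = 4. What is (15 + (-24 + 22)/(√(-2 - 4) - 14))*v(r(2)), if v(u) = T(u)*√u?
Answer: 1529/202 + I*√6/202 ≈ 7.5693 + 0.012126*I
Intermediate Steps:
T(S) = ¼ (T(S) = -¾ + (¼)*4 = -¾ + 1 = ¼)
r(U) = 2*U
v(u) = √u/4
(15 + (-24 + 22)/(√(-2 - 4) - 14))*v(r(2)) = (15 + (-24 + 22)/(√(-2 - 4) - 14))*(√(2*2)/4) = (15 - 2/(√(-6) - 14))*(√4/4) = (15 - 2/(I*√6 - 14))*((¼)*2) = (15 - 2/(-14 + I*√6))*(½) = 15/2 - 1/(-14 + I*√6)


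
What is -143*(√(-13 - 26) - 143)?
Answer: 20449 - 143*I*√39 ≈ 20449.0 - 893.04*I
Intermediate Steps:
-143*(√(-13 - 26) - 143) = -143*(√(-39) - 143) = -143*(I*√39 - 143) = -143*(-143 + I*√39) = 20449 - 143*I*√39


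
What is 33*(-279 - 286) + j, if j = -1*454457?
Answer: -473102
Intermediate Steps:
j = -454457
33*(-279 - 286) + j = 33*(-279 - 286) - 454457 = 33*(-565) - 454457 = -18645 - 454457 = -473102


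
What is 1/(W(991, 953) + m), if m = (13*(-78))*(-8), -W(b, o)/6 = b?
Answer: 1/2166 ≈ 0.00046168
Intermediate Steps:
W(b, o) = -6*b
m = 8112 (m = -1014*(-8) = 8112)
1/(W(991, 953) + m) = 1/(-6*991 + 8112) = 1/(-5946 + 8112) = 1/2166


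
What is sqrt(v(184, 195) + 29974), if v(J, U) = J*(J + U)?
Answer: 13*sqrt(590) ≈ 315.77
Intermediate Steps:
sqrt(v(184, 195) + 29974) = sqrt(184*(184 + 195) + 29974) = sqrt(184*379 + 29974) = sqrt(69736 + 29974) = sqrt(99710) = 13*sqrt(590)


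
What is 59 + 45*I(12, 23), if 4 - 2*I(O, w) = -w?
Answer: 1333/2 ≈ 666.50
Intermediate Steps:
I(O, w) = 2 + w/2 (I(O, w) = 2 - (-1)*w/2 = 2 + w/2)
59 + 45*I(12, 23) = 59 + 45*(2 + (½)*23) = 59 + 45*(2 + 23/2) = 59 + 45*(27/2) = 59 + 1215/2 = 1333/2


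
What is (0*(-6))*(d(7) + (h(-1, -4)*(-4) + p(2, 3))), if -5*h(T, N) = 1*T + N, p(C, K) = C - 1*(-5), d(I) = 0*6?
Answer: 0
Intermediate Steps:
d(I) = 0
p(C, K) = 5 + C (p(C, K) = C + 5 = 5 + C)
h(T, N) = -N/5 - T/5 (h(T, N) = -(1*T + N)/5 = -(T + N)/5 = -(N + T)/5 = -N/5 - T/5)
(0*(-6))*(d(7) + (h(-1, -4)*(-4) + p(2, 3))) = (0*(-6))*(0 + ((-1/5*(-4) - 1/5*(-1))*(-4) + (5 + 2))) = 0*(0 + ((4/5 + 1/5)*(-4) + 7)) = 0*(0 + (1*(-4) + 7)) = 0*(0 + (-4 + 7)) = 0*(0 + 3) = 0*3 = 0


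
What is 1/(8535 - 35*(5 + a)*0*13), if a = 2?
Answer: 1/8535 ≈ 0.00011716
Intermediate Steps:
1/(8535 - 35*(5 + a)*0*13) = 1/(8535 - 35*(5 + 2)*0*13) = 1/(8535 - 35*7*0*13) = 1/(8535 - 0*13) = 1/(8535 - 35*0) = 1/(8535 + 0) = 1/8535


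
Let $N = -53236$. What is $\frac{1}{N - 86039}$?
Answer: $- \frac{1}{139275} \approx -7.18 \cdot 10^{-6}$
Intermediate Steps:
$\frac{1}{N - 86039} = \frac{1}{-53236 - 86039} = \frac{1}{-139275} = - \frac{1}{139275}$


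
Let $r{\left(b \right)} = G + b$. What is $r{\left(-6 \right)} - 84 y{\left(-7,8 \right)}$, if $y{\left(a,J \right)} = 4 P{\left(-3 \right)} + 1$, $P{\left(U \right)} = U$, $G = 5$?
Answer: $923$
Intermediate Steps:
$r{\left(b \right)} = 5 + b$
$y{\left(a,J \right)} = -11$ ($y{\left(a,J \right)} = 4 \left(-3\right) + 1 = -12 + 1 = -11$)
$r{\left(-6 \right)} - 84 y{\left(-7,8 \right)} = \left(5 - 6\right) - -924 = -1 + 924 = 923$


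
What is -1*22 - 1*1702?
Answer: -1724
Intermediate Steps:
-1*22 - 1*1702 = -22 - 1702 = -1724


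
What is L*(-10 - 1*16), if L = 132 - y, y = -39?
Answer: -4446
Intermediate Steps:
L = 171 (L = 132 - 1*(-39) = 132 + 39 = 171)
L*(-10 - 1*16) = 171*(-10 - 1*16) = 171*(-10 - 16) = 171*(-26) = -4446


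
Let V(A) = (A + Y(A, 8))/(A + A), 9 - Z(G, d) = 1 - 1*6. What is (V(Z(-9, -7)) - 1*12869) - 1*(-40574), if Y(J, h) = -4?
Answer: 387875/14 ≈ 27705.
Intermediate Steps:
Z(G, d) = 14 (Z(G, d) = 9 - (1 - 1*6) = 9 - (1 - 6) = 9 - 1*(-5) = 9 + 5 = 14)
V(A) = (-4 + A)/(2*A) (V(A) = (A - 4)/(A + A) = (-4 + A)/((2*A)) = (-4 + A)*(1/(2*A)) = (-4 + A)/(2*A))
(V(Z(-9, -7)) - 1*12869) - 1*(-40574) = ((½)*(-4 + 14)/14 - 1*12869) - 1*(-40574) = ((½)*(1/14)*10 - 12869) + 40574 = (5/14 - 12869) + 40574 = -180161/14 + 40574 = 387875/14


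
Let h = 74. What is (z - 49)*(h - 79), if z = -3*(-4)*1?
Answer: 185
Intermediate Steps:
z = 12 (z = 12*1 = 12)
(z - 49)*(h - 79) = (12 - 49)*(74 - 79) = -37*(-5) = 185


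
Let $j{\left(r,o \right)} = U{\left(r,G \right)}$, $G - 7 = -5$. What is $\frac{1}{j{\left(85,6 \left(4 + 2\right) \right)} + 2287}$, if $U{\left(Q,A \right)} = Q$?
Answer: $\frac{1}{2372} \approx 0.00042159$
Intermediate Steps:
$G = 2$ ($G = 7 - 5 = 2$)
$j{\left(r,o \right)} = r$
$\frac{1}{j{\left(85,6 \left(4 + 2\right) \right)} + 2287} = \frac{1}{85 + 2287} = \frac{1}{2372}$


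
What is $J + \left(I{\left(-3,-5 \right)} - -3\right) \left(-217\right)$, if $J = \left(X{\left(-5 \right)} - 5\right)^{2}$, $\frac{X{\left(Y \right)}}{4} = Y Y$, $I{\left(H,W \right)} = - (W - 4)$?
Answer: $6421$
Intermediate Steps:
$I{\left(H,W \right)} = 4 - W$ ($I{\left(H,W \right)} = - (-4 + W) = 4 - W$)
$X{\left(Y \right)} = 4 Y^{2}$ ($X{\left(Y \right)} = 4 Y Y = 4 Y^{2}$)
$J = 9025$ ($J = \left(4 \left(-5\right)^{2} - 5\right)^{2} = \left(4 \cdot 25 - 5\right)^{2} = \left(100 - 5\right)^{2} = 95^{2} = 9025$)
$J + \left(I{\left(-3,-5 \right)} - -3\right) \left(-217\right) = 9025 + \left(\left(4 - -5\right) - -3\right) \left(-217\right) = 9025 + \left(\left(4 + 5\right) + 3\right) \left(-217\right) = 9025 + \left(9 + 3\right) \left(-217\right) = 9025 + 12 \left(-217\right) = 9025 - 2604 = 6421$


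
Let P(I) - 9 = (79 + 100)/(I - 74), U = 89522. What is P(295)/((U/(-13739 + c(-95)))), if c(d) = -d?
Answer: -14790096/9892181 ≈ -1.4951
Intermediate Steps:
P(I) = 9 + 179/(-74 + I) (P(I) = 9 + (79 + 100)/(I - 74) = 9 + 179/(-74 + I))
P(295)/((U/(-13739 + c(-95)))) = ((-487 + 9*295)/(-74 + 295))/((89522/(-13739 - 1*(-95)))) = ((-487 + 2655)/221)/((89522/(-13739 + 95))) = ((1/221)*2168)/((89522/(-13644))) = 2168/(221*((89522*(-1/13644)))) = 2168/(221*(-44761/6822)) = (2168/221)*(-6822/44761) = -14790096/9892181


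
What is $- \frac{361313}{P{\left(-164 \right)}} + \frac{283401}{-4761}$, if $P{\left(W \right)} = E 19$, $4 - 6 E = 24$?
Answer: $\frac{567420821}{100510} \approx 5645.4$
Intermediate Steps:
$E = - \frac{10}{3}$ ($E = \frac{2}{3} - 4 = - \frac{10}{3} \approx -3.3333$)
$P{\left(W \right)} = - \frac{190}{3}$ ($P{\left(W \right)} = \left(- \frac{10}{3}\right) 19 = - \frac{190}{3}$)
$- \frac{361313}{P{\left(-164 \right)}} + \frac{283401}{-4761} = - \frac{361313}{- \frac{190}{3}} + \frac{283401}{-4761} = \left(-361313\right) \left(- \frac{3}{190}\right) + 283401 \left(- \frac{1}{4761}\right) = \frac{1083939}{190} - \frac{31489}{529} = \frac{567420821}{100510}$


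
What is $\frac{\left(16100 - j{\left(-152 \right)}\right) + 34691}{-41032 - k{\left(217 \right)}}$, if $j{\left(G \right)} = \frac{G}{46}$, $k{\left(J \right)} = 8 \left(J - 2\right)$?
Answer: $- \frac{1168269}{983296} \approx -1.1881$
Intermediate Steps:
$k{\left(J \right)} = -16 + 8 J$ ($k{\left(J \right)} = 8 \left(-2 + J\right) = -16 + 8 J$)
$j{\left(G \right)} = \frac{G}{46}$ ($j{\left(G \right)} = G \frac{1}{46} = \frac{G}{46}$)
$\frac{\left(16100 - j{\left(-152 \right)}\right) + 34691}{-41032 - k{\left(217 \right)}} = \frac{\left(16100 - \frac{1}{46} \left(-152\right)\right) + 34691}{-41032 - \left(-16 + 8 \cdot 217\right)} = \frac{\left(16100 - - \frac{76}{23}\right) + 34691}{-41032 - \left(-16 + 1736\right)} = \frac{\left(16100 + \frac{76}{23}\right) + 34691}{-41032 - 1720} = \frac{\frac{370376}{23} + 34691}{-41032 - 1720} = \frac{1168269}{23 \left(-42752\right)} = \frac{1168269}{23} \left(- \frac{1}{42752}\right) = - \frac{1168269}{983296}$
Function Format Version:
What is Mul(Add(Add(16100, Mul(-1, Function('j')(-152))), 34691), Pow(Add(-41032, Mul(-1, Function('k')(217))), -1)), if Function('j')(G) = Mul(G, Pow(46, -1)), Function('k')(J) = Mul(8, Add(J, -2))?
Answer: Rational(-1168269, 983296) ≈ -1.1881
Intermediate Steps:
Function('k')(J) = Add(-16, Mul(8, J)) (Function('k')(J) = Mul(8, Add(-2, J)) = Add(-16, Mul(8, J)))
Function('j')(G) = Mul(Rational(1, 46), G) (Function('j')(G) = Mul(G, Rational(1, 46)) = Mul(Rational(1, 46), G))
Mul(Add(Add(16100, Mul(-1, Function('j')(-152))), 34691), Pow(Add(-41032, Mul(-1, Function('k')(217))), -1)) = Mul(Add(Add(16100, Mul(-1, Mul(Rational(1, 46), -152))), 34691), Pow(Add(-41032, Mul(-1, Add(-16, Mul(8, 217)))), -1)) = Mul(Add(Add(16100, Mul(-1, Rational(-76, 23))), 34691), Pow(Add(-41032, Mul(-1, Add(-16, 1736))), -1)) = Mul(Add(Add(16100, Rational(76, 23)), 34691), Pow(Add(-41032, Mul(-1, 1720)), -1)) = Mul(Add(Rational(370376, 23), 34691), Pow(Add(-41032, -1720), -1)) = Mul(Rational(1168269, 23), Pow(-42752, -1)) = Mul(Rational(1168269, 23), Rational(-1, 42752)) = Rational(-1168269, 983296)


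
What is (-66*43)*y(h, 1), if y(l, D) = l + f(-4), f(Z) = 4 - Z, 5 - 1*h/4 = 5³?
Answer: 1339536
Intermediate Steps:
h = -480 (h = 20 - 4*5³ = 20 - 4*125 = 20 - 500 = -480)
y(l, D) = 8 + l (y(l, D) = l + (4 - 1*(-4)) = l + (4 + 4) = l + 8 = 8 + l)
(-66*43)*y(h, 1) = (-66*43)*(8 - 480) = -2838*(-472) = 1339536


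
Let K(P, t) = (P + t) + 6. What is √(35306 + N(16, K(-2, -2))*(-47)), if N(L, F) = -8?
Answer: √35682 ≈ 188.90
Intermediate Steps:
K(P, t) = 6 + P + t
√(35306 + N(16, K(-2, -2))*(-47)) = √(35306 - 8*(-47)) = √(35306 + 376) = √35682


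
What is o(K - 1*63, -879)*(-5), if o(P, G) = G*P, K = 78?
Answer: 65925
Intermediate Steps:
o(K - 1*63, -879)*(-5) = -879*(78 - 1*63)*(-5) = -879*(78 - 63)*(-5) = -879*15*(-5) = -13185*(-5) = 65925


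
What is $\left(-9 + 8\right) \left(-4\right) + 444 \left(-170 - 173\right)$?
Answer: $-152288$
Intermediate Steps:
$\left(-9 + 8\right) \left(-4\right) + 444 \left(-170 - 173\right) = \left(-1\right) \left(-4\right) + 444 \left(-343\right) = 4 - 152292 = -152288$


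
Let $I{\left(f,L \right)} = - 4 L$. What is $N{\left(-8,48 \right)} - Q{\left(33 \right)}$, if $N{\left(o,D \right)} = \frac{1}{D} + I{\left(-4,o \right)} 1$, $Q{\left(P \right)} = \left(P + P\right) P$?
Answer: $- \frac{103007}{48} \approx -2146.0$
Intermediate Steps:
$Q{\left(P \right)} = 2 P^{2}$ ($Q{\left(P \right)} = 2 P P = 2 P^{2}$)
$N{\left(o,D \right)} = \frac{1}{D} - 4 o$ ($N{\left(o,D \right)} = \frac{1}{D} + - 4 o 1 = \frac{1}{D} - 4 o$)
$N{\left(-8,48 \right)} - Q{\left(33 \right)} = \left(\frac{1}{48} - -32\right) - 2 \cdot 33^{2} = \left(\frac{1}{48} + 32\right) - 2 \cdot 1089 = \frac{1537}{48} - 2178 = - \frac{103007}{48}$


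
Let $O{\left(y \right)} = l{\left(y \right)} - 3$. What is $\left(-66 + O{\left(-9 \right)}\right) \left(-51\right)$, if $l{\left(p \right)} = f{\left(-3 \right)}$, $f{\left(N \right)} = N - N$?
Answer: $3519$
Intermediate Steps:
$f{\left(N \right)} = 0$
$l{\left(p \right)} = 0$
$O{\left(y \right)} = -3$ ($O{\left(y \right)} = 0 - 3 = -3$)
$\left(-66 + O{\left(-9 \right)}\right) \left(-51\right) = \left(-66 - 3\right) \left(-51\right) = \left(-69\right) \left(-51\right) = 3519$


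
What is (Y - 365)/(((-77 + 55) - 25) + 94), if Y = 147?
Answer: -218/47 ≈ -4.6383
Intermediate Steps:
(Y - 365)/(((-77 + 55) - 25) + 94) = (147 - 365)/(((-77 + 55) - 25) + 94) = -218/((-22 - 25) + 94) = -218/(-47 + 94) = -218/47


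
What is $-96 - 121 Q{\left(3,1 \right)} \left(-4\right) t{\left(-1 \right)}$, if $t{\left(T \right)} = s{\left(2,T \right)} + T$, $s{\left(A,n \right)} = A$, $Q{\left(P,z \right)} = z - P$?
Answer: $-1064$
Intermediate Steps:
$t{\left(T \right)} = 2 + T$
$-96 - 121 Q{\left(3,1 \right)} \left(-4\right) t{\left(-1 \right)} = -96 - 121 \left(1 - 3\right) \left(-4\right) \left(2 - 1\right) = -96 - 121 \left(1 - 3\right) \left(-4\right) 1 = -96 - 121 \left(-2\right) \left(-4\right) 1 = -96 - 121 \cdot 8 \cdot 1 = -96 - 968 = -1064$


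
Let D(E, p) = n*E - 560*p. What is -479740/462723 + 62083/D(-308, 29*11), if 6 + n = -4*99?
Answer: -462424351/213179208 ≈ -2.1692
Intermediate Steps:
n = -402 (n = -6 - 4*99 = -6 - 396 = -402)
D(E, p) = -560*p - 402*E (D(E, p) = -402*E - 560*p = -560*p - 402*E)
-479740/462723 + 62083/D(-308, 29*11) = -479740/462723 + 62083/(-16240*11 - 402*(-308)) = -479740*1/462723 + 62083/(-560*319 + 123816) = -28220/27219 + 62083/(-178640 + 123816) = -28220/27219 + 62083/(-54824) = -28220/27219 + 62083*(-1/54824) = -28220/27219 - 8869/7832 = -462424351/213179208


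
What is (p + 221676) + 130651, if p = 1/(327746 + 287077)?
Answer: 216618743122/614823 ≈ 3.5233e+5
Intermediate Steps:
p = 1/614823 ≈ 1.6265e-6
(p + 221676) + 130651 = (1/614823 + 221676) + 130651 = 136291503349/614823 + 130651 = 216618743122/614823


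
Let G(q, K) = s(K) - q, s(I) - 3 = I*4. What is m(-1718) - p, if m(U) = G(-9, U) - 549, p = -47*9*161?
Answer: 60694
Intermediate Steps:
s(I) = 3 + 4*I (s(I) = 3 + I*4 = 3 + 4*I)
G(q, K) = 3 - q + 4*K (G(q, K) = (3 + 4*K) - q = 3 - q + 4*K)
p = -68103 (p = -423*161 = -68103)
m(U) = -537 + 4*U (m(U) = (3 - 1*(-9) + 4*U) - 549 = (3 + 9 + 4*U) - 549 = (12 + 4*U) - 549 = -537 + 4*U)
m(-1718) - p = (-537 + 4*(-1718)) - 1*(-68103) = (-537 - 6872) + 68103 = -7409 + 68103 = 60694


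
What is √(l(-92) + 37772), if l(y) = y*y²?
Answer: 6*I*√20581 ≈ 860.76*I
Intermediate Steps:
l(y) = y³
√(l(-92) + 37772) = √((-92)³ + 37772) = √(-778688 + 37772) = √(-740916) = 6*I*√20581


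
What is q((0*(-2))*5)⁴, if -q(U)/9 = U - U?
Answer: 0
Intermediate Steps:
q(U) = 0 (q(U) = -9*(U - U) = -9*0 = 0)
q((0*(-2))*5)⁴ = 0⁴ = 0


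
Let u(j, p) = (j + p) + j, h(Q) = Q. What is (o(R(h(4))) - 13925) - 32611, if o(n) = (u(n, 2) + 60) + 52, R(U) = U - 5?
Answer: -46424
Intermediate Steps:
u(j, p) = p + 2*j
R(U) = -5 + U
o(n) = 114 + 2*n (o(n) = ((2 + 2*n) + 60) + 52 = (62 + 2*n) + 52 = 114 + 2*n)
(o(R(h(4))) - 13925) - 32611 = ((114 + 2*(-5 + 4)) - 13925) - 32611 = ((114 + 2*(-1)) - 13925) - 32611 = ((114 - 2) - 13925) - 32611 = (112 - 13925) - 32611 = -13813 - 32611 = -46424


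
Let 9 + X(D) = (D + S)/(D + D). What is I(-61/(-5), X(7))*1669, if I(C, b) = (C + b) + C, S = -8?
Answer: 1790837/70 ≈ 25583.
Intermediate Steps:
X(D) = -9 + (-8 + D)/(2*D) (X(D) = -9 + (D - 8)/(D + D) = -9 + (-8 + D)/((2*D)) = -9 + (-8 + D)*(1/(2*D)) = -9 + (-8 + D)/(2*D))
I(C, b) = b + 2*C
I(-61/(-5), X(7))*1669 = ((-17/2 - 4/7) + 2*(-61/(-5)))*1669 = ((-17/2 - 4*1/7) + 2*(-61*(-1/5)))*1669 = ((-17/2 - 4/7) + 2*(61/5))*1669 = (-127/14 + 122/5)*1669 = (1073/70)*1669 = 1790837/70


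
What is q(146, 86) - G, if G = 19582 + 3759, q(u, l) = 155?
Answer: -23186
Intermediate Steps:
G = 23341
q(146, 86) - G = 155 - 1*23341 = 155 - 23341 = -23186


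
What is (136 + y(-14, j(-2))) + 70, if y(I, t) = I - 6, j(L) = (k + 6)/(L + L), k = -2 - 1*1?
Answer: 186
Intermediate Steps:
k = -3 (k = -2 - 1 = -3)
j(L) = 3/(2*L) (j(L) = (-3 + 6)/(L + L) = 3/((2*L)) = 3*(1/(2*L)) = 3/(2*L))
y(I, t) = -6 + I
(136 + y(-14, j(-2))) + 70 = (136 + (-6 - 14)) + 70 = (136 - 20) + 70 = 116 + 70 = 186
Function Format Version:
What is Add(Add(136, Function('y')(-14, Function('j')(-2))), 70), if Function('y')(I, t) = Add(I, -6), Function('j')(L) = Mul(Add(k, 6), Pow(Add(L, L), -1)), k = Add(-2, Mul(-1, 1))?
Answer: 186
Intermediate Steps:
k = -3 (k = Add(-2, -1) = -3)
Function('j')(L) = Mul(Rational(3, 2), Pow(L, -1)) (Function('j')(L) = Mul(Add(-3, 6), Pow(Add(L, L), -1)) = Mul(3, Pow(Mul(2, L), -1)) = Mul(3, Mul(Rational(1, 2), Pow(L, -1))) = Mul(Rational(3, 2), Pow(L, -1)))
Function('y')(I, t) = Add(-6, I)
Add(Add(136, Function('y')(-14, Function('j')(-2))), 70) = Add(Add(136, Add(-6, -14)), 70) = Add(Add(136, -20), 70) = Add(116, 70) = 186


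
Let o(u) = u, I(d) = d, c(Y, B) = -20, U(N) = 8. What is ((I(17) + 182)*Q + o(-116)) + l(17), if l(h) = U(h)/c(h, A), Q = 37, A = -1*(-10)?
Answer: 36233/5 ≈ 7246.6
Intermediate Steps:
A = 10
l(h) = -⅖ (l(h) = 8/(-20) = 8*(-1/20) = -⅖)
((I(17) + 182)*Q + o(-116)) + l(17) = ((17 + 182)*37 - 116) - ⅖ = (199*37 - 116) - ⅖ = (7363 - 116) - ⅖ = 7247 - ⅖ = 36233/5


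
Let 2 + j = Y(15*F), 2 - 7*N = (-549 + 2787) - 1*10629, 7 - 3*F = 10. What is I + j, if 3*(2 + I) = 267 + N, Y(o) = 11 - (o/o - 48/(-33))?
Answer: 16276/33 ≈ 493.21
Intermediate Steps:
F = -1 (F = 7/3 - ⅓*10 = 7/3 - 10/3 = -1)
N = 1199 (N = 2/7 - ((-549 + 2787) - 1*10629)/7 = 2/7 - (2238 - 10629)/7 = 2/7 - ⅐*(-8391) = 2/7 + 8391/7 = 1199)
Y(o) = 94/11 (Y(o) = 11 - (1 - 48*(-1/33)) = 11 - (1 + 16/11) = 11 - 1*27/11 = 11 - 27/11 = 94/11)
I = 1460/3 (I = -2 + (267 + 1199)/3 = -2 + (⅓)*1466 = -2 + 1466/3 = 1460/3 ≈ 486.67)
j = 72/11 (j = -2 + 94/11 = 72/11 ≈ 6.5455)
I + j = 1460/3 + 72/11 = 16276/33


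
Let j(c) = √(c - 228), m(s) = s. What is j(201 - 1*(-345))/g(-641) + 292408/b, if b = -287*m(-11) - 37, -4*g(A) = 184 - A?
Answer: 36551/390 - 4*√318/825 ≈ 93.634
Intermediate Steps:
j(c) = √(-228 + c)
g(A) = -46 + A/4 (g(A) = -(184 - A)/4 = -46 + A/4)
b = 3120 (b = -287*(-11) - 37 = 3157 - 37 = 3120)
j(201 - 1*(-345))/g(-641) + 292408/b = √(-228 + (201 - 1*(-345)))/(-46 + (¼)*(-641)) + 292408/3120 = √(-228 + (201 + 345))/(-46 - 641/4) + 292408*(1/3120) = √(-228 + 546)/(-825/4) + 36551/390 = √318*(-4/825) + 36551/390 = -4*√318/825 + 36551/390 = 36551/390 - 4*√318/825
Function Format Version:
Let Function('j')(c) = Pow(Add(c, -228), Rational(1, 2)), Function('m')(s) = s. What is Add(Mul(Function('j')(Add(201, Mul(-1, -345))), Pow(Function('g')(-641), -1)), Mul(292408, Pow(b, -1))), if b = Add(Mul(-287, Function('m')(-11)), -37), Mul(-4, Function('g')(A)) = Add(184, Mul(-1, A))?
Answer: Add(Rational(36551, 390), Mul(Rational(-4, 825), Pow(318, Rational(1, 2)))) ≈ 93.634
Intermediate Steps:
Function('j')(c) = Pow(Add(-228, c), Rational(1, 2))
Function('g')(A) = Add(-46, Mul(Rational(1, 4), A)) (Function('g')(A) = Mul(Rational(-1, 4), Add(184, Mul(-1, A))) = Add(-46, Mul(Rational(1, 4), A)))
b = 3120 (b = Add(Mul(-287, -11), -37) = Add(3157, -37) = 3120)
Add(Mul(Function('j')(Add(201, Mul(-1, -345))), Pow(Function('g')(-641), -1)), Mul(292408, Pow(b, -1))) = Add(Mul(Pow(Add(-228, Add(201, Mul(-1, -345))), Rational(1, 2)), Pow(Add(-46, Mul(Rational(1, 4), -641)), -1)), Mul(292408, Pow(3120, -1))) = Add(Mul(Pow(Add(-228, Add(201, 345)), Rational(1, 2)), Pow(Add(-46, Rational(-641, 4)), -1)), Mul(292408, Rational(1, 3120))) = Add(Mul(Pow(Add(-228, 546), Rational(1, 2)), Pow(Rational(-825, 4), -1)), Rational(36551, 390)) = Add(Mul(Pow(318, Rational(1, 2)), Rational(-4, 825)), Rational(36551, 390)) = Add(Mul(Rational(-4, 825), Pow(318, Rational(1, 2))), Rational(36551, 390)) = Add(Rational(36551, 390), Mul(Rational(-4, 825), Pow(318, Rational(1, 2))))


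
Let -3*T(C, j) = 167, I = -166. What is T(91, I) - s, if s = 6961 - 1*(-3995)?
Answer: -33035/3 ≈ -11012.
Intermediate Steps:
T(C, j) = -167/3 (T(C, j) = -⅓*167 = -167/3)
s = 10956 (s = 6961 + 3995 = 10956)
T(91, I) - s = -167/3 - 1*10956 = -167/3 - 10956 = -33035/3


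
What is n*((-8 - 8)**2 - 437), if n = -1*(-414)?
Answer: -74934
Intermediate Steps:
n = 414
n*((-8 - 8)**2 - 437) = 414*((-8 - 8)**2 - 437) = 414*((-16)**2 - 437) = 414*(256 - 437) = 414*(-181) = -74934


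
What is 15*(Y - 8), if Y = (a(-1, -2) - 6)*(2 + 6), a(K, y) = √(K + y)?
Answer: -840 + 120*I*√3 ≈ -840.0 + 207.85*I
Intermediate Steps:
Y = -48 + 8*I*√3 (Y = (√(-1 - 2) - 6)*(2 + 6) = (√(-3) - 6)*8 = (I*√3 - 6)*8 = (-6 + I*√3)*8 = -48 + 8*I*√3 ≈ -48.0 + 13.856*I)
15*(Y - 8) = 15*((-48 + 8*I*√3) - 8) = 15*(-56 + 8*I*√3) = -840 + 120*I*√3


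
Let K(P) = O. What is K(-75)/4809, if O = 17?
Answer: 17/4809 ≈ 0.0035350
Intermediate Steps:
K(P) = 17
K(-75)/4809 = 17/4809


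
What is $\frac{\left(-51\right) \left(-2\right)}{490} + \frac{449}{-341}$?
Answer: $- \frac{92614}{83545} \approx -1.1086$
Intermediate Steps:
$\frac{\left(-51\right) \left(-2\right)}{490} + \frac{449}{-341} = 102 \cdot \frac{1}{490} + 449 \left(- \frac{1}{341}\right) = \frac{51}{245} - \frac{449}{341} = - \frac{92614}{83545}$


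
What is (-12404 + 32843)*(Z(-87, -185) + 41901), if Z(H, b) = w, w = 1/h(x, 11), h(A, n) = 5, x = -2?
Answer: 4282093134/5 ≈ 8.5642e+8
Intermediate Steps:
w = ⅕ (w = 1/5 = ⅕ ≈ 0.20000)
Z(H, b) = ⅕
(-12404 + 32843)*(Z(-87, -185) + 41901) = (-12404 + 32843)*(⅕ + 41901) = 20439*(209506/5) = 4282093134/5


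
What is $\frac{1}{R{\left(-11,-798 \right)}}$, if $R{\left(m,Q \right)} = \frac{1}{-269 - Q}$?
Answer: $529$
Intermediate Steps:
$\frac{1}{R{\left(-11,-798 \right)}} = \frac{1}{\left(-1\right) \frac{1}{269 - 798}} = \frac{1}{\left(-1\right) \frac{1}{-529}} = \frac{1}{\left(-1\right) \left(- \frac{1}{529}\right)} = \frac{1}{\frac{1}{529}} = 529$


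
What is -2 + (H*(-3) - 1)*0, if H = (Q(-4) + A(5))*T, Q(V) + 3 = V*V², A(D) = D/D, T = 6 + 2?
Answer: -2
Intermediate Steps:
T = 8
A(D) = 1
Q(V) = -3 + V³ (Q(V) = -3 + V*V² = -3 + V³)
H = -528 (H = ((-3 + (-4)³) + 1)*8 = ((-3 - 64) + 1)*8 = (-67 + 1)*8 = -66*8 = -528)
-2 + (H*(-3) - 1)*0 = -2 + (-528*(-3) - 1)*0 = -2 + (1584 - 1)*0 = -2 + 1583*0 = -2 + 0 = -2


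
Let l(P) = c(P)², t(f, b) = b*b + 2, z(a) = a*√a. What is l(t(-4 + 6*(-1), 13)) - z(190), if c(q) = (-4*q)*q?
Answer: 13680577296 - 190*√190 ≈ 1.3681e+10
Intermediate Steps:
z(a) = a^(3/2)
c(q) = -4*q²
t(f, b) = 2 + b² (t(f, b) = b² + 2 = 2 + b²)
l(P) = 16*P⁴ (l(P) = (-4*P²)² = 16*P⁴)
l(t(-4 + 6*(-1), 13)) - z(190) = 16*(2 + 13²)⁴ - 190^(3/2) = 16*(2 + 169)⁴ - 190*√190 = 16*171⁴ - 190*√190 = 16*855036081 - 190*√190 = 13680577296 - 190*√190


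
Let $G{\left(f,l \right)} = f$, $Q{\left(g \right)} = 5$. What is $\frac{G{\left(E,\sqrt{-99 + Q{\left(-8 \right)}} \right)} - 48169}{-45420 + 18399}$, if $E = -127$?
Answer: $\frac{48296}{27021} \approx 1.7873$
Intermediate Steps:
$\frac{G{\left(E,\sqrt{-99 + Q{\left(-8 \right)}} \right)} - 48169}{-45420 + 18399} = \frac{-127 - 48169}{-45420 + 18399} = - \frac{48296}{-27021} = \left(-48296\right) \left(- \frac{1}{27021}\right) = \frac{48296}{27021}$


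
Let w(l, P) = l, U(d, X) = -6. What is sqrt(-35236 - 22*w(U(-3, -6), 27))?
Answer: 4*I*sqrt(2194) ≈ 187.36*I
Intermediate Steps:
sqrt(-35236 - 22*w(U(-3, -6), 27)) = sqrt(-35236 - 22*(-6)) = sqrt(-35236 + 132) = sqrt(-35104) = 4*I*sqrt(2194)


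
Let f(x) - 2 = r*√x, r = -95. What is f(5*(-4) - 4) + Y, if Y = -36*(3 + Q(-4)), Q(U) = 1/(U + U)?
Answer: -203/2 - 190*I*√6 ≈ -101.5 - 465.4*I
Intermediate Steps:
Q(U) = 1/(2*U)
f(x) = 2 - 95*√x
Y = -207/2 (Y = -36*(3 + (½)/(-4)) = -36*(3 + (½)*(-¼)) = -36*(3 - ⅛) = -36*23/8 = -207/2 ≈ -103.50)
f(5*(-4) - 4) + Y = (2 - 95*√(5*(-4) - 4)) - 207/2 = (2 - 95*√(-20 - 4)) - 207/2 = (2 - 190*I*√6) - 207/2 = -203/2 - 190*I*√6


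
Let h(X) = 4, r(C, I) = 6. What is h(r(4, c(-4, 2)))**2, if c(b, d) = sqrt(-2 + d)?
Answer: 16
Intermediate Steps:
h(r(4, c(-4, 2)))**2 = 4**2 = 16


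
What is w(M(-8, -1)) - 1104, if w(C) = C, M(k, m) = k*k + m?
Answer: -1041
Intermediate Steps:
M(k, m) = m + k**2 (M(k, m) = k**2 + m = m + k**2)
w(M(-8, -1)) - 1104 = (-1 + (-8)**2) - 1104 = (-1 + 64) - 1104 = 63 - 1104 = -1041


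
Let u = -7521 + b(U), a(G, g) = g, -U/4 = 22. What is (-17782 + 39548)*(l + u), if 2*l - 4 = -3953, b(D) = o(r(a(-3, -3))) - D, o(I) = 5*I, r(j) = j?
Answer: -205090135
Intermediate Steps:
U = -88 (U = -4*22 = -88)
b(D) = -15 - D (b(D) = 5*(-3) - D = -15 - D)
u = -7448 (u = -7521 + (-15 - 1*(-88)) = -7521 + (-15 + 88) = -7521 + 73 = -7448)
l = -3949/2 (l = 2 + (1/2)*(-3953) = 2 - 3953/2 = -3949/2 ≈ -1974.5)
(-17782 + 39548)*(l + u) = (-17782 + 39548)*(-3949/2 - 7448) = 21766*(-18845/2) = -205090135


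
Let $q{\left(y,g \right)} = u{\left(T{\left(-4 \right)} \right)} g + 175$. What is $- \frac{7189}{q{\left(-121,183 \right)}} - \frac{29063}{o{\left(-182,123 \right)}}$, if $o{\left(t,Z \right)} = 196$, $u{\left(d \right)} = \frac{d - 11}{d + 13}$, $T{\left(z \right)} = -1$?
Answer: $\frac{294135}{392} \approx 750.34$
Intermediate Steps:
$u{\left(d \right)} = \frac{-11 + d}{13 + d}$
$q{\left(y,g \right)} = 175 - g$ ($q{\left(y,g \right)} = \frac{-11 - 1}{13 - 1} g + 175 = \frac{1}{12} \left(-12\right) g + 175 = - g + 175 = 175 - g$)
$- \frac{7189}{q{\left(-121,183 \right)}} - \frac{29063}{o{\left(-182,123 \right)}} = - \frac{7189}{175 - 183} - \frac{29063}{196} = - \frac{7189}{-8} - \frac{29063}{196} = \left(-7189\right) \left(- \frac{1}{8}\right) - \frac{29063}{196} = \frac{7189}{8} - \frac{29063}{196} = \frac{294135}{392}$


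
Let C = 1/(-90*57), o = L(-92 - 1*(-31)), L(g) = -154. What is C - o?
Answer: 790019/5130 ≈ 154.00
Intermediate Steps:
o = -154
C = -1/5130 (C = 1/(-5130) = -1/5130 ≈ -0.00019493)
C - o = -1/5130 - 1*(-154) = -1/5130 + 154 = 790019/5130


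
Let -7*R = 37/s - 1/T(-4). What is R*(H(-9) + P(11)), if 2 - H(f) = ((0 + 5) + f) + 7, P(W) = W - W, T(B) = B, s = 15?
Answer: 163/420 ≈ 0.38810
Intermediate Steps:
P(W) = 0
R = -163/420 (R = -(37/15 - 1/(-4))/7 = -(37*(1/15) - 1*(-¼))/7 = -(37/15 + ¼)/7 = -⅐*163/60 = -163/420 ≈ -0.38810)
H(f) = -10 - f (H(f) = 2 - (((0 + 5) + f) + 7) = 2 - ((5 + f) + 7) = 2 - (12 + f) = 2 + (-12 - f) = -10 - f)
R*(H(-9) + P(11)) = -163*((-10 - 1*(-9)) + 0)/420 = -163*((-10 + 9) + 0)/420 = -163*(-1 + 0)/420 = -163/420*(-1) = 163/420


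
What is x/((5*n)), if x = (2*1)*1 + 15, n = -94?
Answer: -17/470 ≈ -0.036170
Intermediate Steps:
x = 17 (x = 2*1 + 15 = 2 + 15 = 17)
x/((5*n)) = 17/((5*(-94))) = 17/(-470) = 17*(-1/470) = -17/470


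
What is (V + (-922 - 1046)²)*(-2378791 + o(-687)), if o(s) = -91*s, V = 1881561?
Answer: -13329195616290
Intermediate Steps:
(V + (-922 - 1046)²)*(-2378791 + o(-687)) = (1881561 + (-922 - 1046)²)*(-2378791 - 91*(-687)) = (1881561 + (-1968)²)*(-2378791 + 62517) = (1881561 + 3873024)*(-2316274) = 5754585*(-2316274) = -13329195616290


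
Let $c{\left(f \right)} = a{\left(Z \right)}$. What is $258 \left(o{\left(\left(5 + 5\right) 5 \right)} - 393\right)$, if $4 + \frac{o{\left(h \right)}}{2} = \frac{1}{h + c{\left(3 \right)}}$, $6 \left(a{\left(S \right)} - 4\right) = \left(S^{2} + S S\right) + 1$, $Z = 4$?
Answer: $- \frac{12310470}{119} \approx -1.0345 \cdot 10^{5}$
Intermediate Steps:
$a{\left(S \right)} = \frac{25}{6} + \frac{S^{2}}{3}$ ($a{\left(S \right)} = 4 + \frac{\left(S^{2} + S S\right) + 1}{6} = 4 + \frac{\left(S^{2} + S^{2}\right) + 1}{6} = 4 + \frac{2 S^{2} + 1}{6} = 4 + \frac{1 + 2 S^{2}}{6} = 4 + \left(\frac{1}{6} + \frac{S^{2}}{3}\right) = \frac{25}{6} + \frac{S^{2}}{3}$)
$c{\left(f \right)} = \frac{19}{2}$ ($c{\left(f \right)} = \frac{25}{6} + \frac{4^{2}}{3} = \frac{25}{6} + \frac{1}{3} \cdot 16 = \frac{25}{6} + \frac{16}{3} = \frac{19}{2}$)
$o{\left(h \right)} = -8 + \frac{2}{\frac{19}{2} + h}$ ($o{\left(h \right)} = -8 + \frac{2}{h + \frac{19}{2}} = -8 + \frac{2}{\frac{19}{2} + h}$)
$258 \left(o{\left(\left(5 + 5\right) 5 \right)} - 393\right) = 258 \left(\frac{4 \left(-37 - 4 \left(5 + 5\right) 5\right)}{19 + 2 \left(5 + 5\right) 5} - 393\right) = 258 \left(\frac{4 \left(-37 - 4 \cdot 10 \cdot 5\right)}{19 + 2 \cdot 10 \cdot 5} - 393\right) = 258 \left(\frac{4 \left(-37 - 200\right)}{19 + 2 \cdot 50} - 393\right) = 258 \left(\frac{4 \left(-37 - 200\right)}{19 + 100} - 393\right) = 258 \left(4 \cdot \frac{1}{119} \left(-237\right) - 393\right) = 258 \left(- \frac{948}{119} - 393\right) = 258 \left(- \frac{47715}{119}\right) = - \frac{12310470}{119}$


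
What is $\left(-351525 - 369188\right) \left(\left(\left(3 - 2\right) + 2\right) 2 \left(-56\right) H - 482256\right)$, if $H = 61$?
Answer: $362339902176$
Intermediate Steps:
$\left(-351525 - 369188\right) \left(\left(\left(3 - 2\right) + 2\right) 2 \left(-56\right) H - 482256\right) = \left(-351525 - 369188\right) \left(\left(\left(3 - 2\right) + 2\right) 2 \left(-56\right) 61 - 482256\right) = - 720713 \left(\left(\left(3 - 2\right) + 2\right) 2 \left(-56\right) 61 - 482256\right) = - 720713 \left(\left(1 + 2\right) 2 \left(-56\right) 61 - 482256\right) = - 720713 \left(3 \cdot 2 \left(-56\right) 61 - 482256\right) = - 720713 \left(6 \left(-56\right) 61 - 482256\right) = - 720713 \left(\left(-336\right) 61 - 482256\right) = - 720713 \left(-20496 - 482256\right) = \left(-720713\right) \left(-502752\right) = 362339902176$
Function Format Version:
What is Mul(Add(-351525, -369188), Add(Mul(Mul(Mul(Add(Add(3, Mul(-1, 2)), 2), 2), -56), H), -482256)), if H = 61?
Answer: 362339902176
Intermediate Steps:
Mul(Add(-351525, -369188), Add(Mul(Mul(Mul(Add(Add(3, Mul(-1, 2)), 2), 2), -56), H), -482256)) = Mul(Add(-351525, -369188), Add(Mul(Mul(Mul(Add(Add(3, Mul(-1, 2)), 2), 2), -56), 61), -482256)) = Mul(-720713, Add(Mul(Mul(Mul(Add(Add(3, -2), 2), 2), -56), 61), -482256)) = Mul(-720713, Add(Mul(Mul(Mul(Add(1, 2), 2), -56), 61), -482256)) = Mul(-720713, Add(Mul(Mul(Mul(3, 2), -56), 61), -482256)) = Mul(-720713, Add(Mul(Mul(6, -56), 61), -482256)) = Mul(-720713, Add(Mul(-336, 61), -482256)) = Mul(-720713, Add(-20496, -482256)) = Mul(-720713, -502752) = 362339902176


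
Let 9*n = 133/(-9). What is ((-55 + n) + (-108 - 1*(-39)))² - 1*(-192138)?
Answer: 1364188747/6561 ≈ 2.0792e+5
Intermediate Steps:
n = -133/81 (n = (133/(-9))/9 = (133*(-⅑))/9 = (⅑)*(-133/9) = -133/81 ≈ -1.6420)
((-55 + n) + (-108 - 1*(-39)))² - 1*(-192138) = ((-55 - 133/81) + (-108 - 1*(-39)))² - 1*(-192138) = (-4588/81 + (-108 + 39))² + 192138 = (-4588/81 - 69)² + 192138 = (-10177/81)² + 192138 = 103571329/6561 + 192138 = 1364188747/6561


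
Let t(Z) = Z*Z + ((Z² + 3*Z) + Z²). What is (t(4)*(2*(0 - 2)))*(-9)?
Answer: 2160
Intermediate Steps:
t(Z) = 3*Z + 3*Z² (t(Z) = Z² + (2*Z² + 3*Z) = 3*Z + 3*Z²)
(t(4)*(2*(0 - 2)))*(-9) = ((3*4*(1 + 4))*(2*(0 - 2)))*(-9) = ((3*4*5)*(2*(-2)))*(-9) = (60*(-4))*(-9) = -240*(-9) = 2160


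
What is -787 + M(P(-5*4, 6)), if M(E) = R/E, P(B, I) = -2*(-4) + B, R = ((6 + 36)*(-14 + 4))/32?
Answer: -25149/32 ≈ -785.91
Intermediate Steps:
R = -105/8 (R = (42*(-10))*(1/32) = -420*1/32 = -105/8 ≈ -13.125)
P(B, I) = 8 + B
M(E) = -105/(8*E)
-787 + M(P(-5*4, 6)) = -787 - 105/(8*(8 - 5*4)) = -787 - 105/(8*(8 - 20)) = -787 - 105/8/(-12) = -787 - 105/8*(-1/12) = -787 + 35/32 = -25149/32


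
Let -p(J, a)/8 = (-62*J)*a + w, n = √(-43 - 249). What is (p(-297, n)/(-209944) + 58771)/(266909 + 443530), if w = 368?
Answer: 67057727/810610899 + 12276*I*√73/6214683559 ≈ 0.082725 + 1.6877e-5*I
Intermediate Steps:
n = 2*I*√73 (n = √(-292) = 2*I*√73 ≈ 17.088*I)
p(J, a) = -2944 + 496*J*a (p(J, a) = -8*((-62*J)*a + 368) = -8*(-62*J*a + 368) = -8*(368 - 62*J*a) = -2944 + 496*J*a)
(p(-297, n)/(-209944) + 58771)/(266909 + 443530) = ((-2944 + 496*(-297)*(2*I*√73))/(-209944) + 58771)/(266909 + 443530) = ((-2944 - 294624*I*√73)*(-1/209944) + 58771)/710439 = ((16/1141 + 36828*I*√73/26243) + 58771)*(1/710439) = (67057727/1141 + 36828*I*√73/26243)*(1/710439) = 67057727/810610899 + 12276*I*√73/6214683559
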